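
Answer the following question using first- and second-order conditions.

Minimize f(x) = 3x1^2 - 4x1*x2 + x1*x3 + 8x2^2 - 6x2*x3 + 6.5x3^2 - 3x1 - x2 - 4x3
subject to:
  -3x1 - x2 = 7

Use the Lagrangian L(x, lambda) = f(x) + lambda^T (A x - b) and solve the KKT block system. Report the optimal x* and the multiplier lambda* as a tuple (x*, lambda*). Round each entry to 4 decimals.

Form the Lagrangian:
  L(x, lambda) = (1/2) x^T Q x + c^T x + lambda^T (A x - b)
Stationarity (grad_x L = 0): Q x + c + A^T lambda = 0.
Primal feasibility: A x = b.

This gives the KKT block system:
  [ Q   A^T ] [ x     ]   [-c ]
  [ A    0  ] [ lambda ] = [ b ]

Solving the linear system:
  x*      = (-2.1094, -0.6718, 0.1599)
  lambda* = (-4.2699)
  f(x*)   = 18.1247

x* = (-2.1094, -0.6718, 0.1599), lambda* = (-4.2699)


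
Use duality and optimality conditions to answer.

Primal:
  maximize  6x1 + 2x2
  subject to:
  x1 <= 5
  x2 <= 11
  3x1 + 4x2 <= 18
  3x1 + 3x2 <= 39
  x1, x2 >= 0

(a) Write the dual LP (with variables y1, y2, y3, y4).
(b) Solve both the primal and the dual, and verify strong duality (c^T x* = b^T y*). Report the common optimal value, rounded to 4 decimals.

The standard primal-dual pair for 'max c^T x s.t. A x <= b, x >= 0' is:
  Dual:  min b^T y  s.t.  A^T y >= c,  y >= 0.

So the dual LP is:
  minimize  5y1 + 11y2 + 18y3 + 39y4
  subject to:
    y1 + 3y3 + 3y4 >= 6
    y2 + 4y3 + 3y4 >= 2
    y1, y2, y3, y4 >= 0

Solving the primal: x* = (5, 0.75).
  primal value c^T x* = 31.5.
Solving the dual: y* = (4.5, 0, 0.5, 0).
  dual value b^T y* = 31.5.
Strong duality: c^T x* = b^T y*. Confirmed.

31.5


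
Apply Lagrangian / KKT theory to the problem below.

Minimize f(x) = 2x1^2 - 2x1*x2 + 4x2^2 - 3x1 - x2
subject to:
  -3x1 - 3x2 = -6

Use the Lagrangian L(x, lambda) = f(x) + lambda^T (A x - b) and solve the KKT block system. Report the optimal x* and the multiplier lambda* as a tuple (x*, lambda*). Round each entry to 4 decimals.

Form the Lagrangian:
  L(x, lambda) = (1/2) x^T Q x + c^T x + lambda^T (A x - b)
Stationarity (grad_x L = 0): Q x + c + A^T lambda = 0.
Primal feasibility: A x = b.

This gives the KKT block system:
  [ Q   A^T ] [ x     ]   [-c ]
  [ A    0  ] [ lambda ] = [ b ]

Solving the linear system:
  x*      = (1.375, 0.625)
  lambda* = (0.4167)
  f(x*)   = -1.125

x* = (1.375, 0.625), lambda* = (0.4167)


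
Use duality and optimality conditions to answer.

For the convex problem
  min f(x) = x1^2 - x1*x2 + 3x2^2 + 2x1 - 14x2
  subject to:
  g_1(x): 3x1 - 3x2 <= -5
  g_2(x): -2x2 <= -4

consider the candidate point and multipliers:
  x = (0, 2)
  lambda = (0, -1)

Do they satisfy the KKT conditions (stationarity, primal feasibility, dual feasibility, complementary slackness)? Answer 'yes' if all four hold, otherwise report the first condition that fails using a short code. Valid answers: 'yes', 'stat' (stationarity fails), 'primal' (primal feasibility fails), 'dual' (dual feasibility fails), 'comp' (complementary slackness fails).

Gradient of f: grad f(x) = Q x + c = (0, -2)
Constraint values g_i(x) = a_i^T x - b_i:
  g_1((0, 2)) = -1
  g_2((0, 2)) = 0
Stationarity residual: grad f(x) + sum_i lambda_i a_i = (0, 0)
  -> stationarity OK
Primal feasibility (all g_i <= 0): OK
Dual feasibility (all lambda_i >= 0): FAILS
Complementary slackness (lambda_i * g_i(x) = 0 for all i): OK

Verdict: the first failing condition is dual_feasibility -> dual.

dual


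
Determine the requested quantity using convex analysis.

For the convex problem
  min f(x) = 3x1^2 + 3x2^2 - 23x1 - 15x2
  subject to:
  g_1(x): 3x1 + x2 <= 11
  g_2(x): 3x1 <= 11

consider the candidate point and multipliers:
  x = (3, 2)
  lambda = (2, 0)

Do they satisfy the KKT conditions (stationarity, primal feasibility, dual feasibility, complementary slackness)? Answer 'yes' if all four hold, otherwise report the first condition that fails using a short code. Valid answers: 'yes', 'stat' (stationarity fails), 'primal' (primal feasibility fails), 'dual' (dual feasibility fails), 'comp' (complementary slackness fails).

Gradient of f: grad f(x) = Q x + c = (-5, -3)
Constraint values g_i(x) = a_i^T x - b_i:
  g_1((3, 2)) = 0
  g_2((3, 2)) = -2
Stationarity residual: grad f(x) + sum_i lambda_i a_i = (1, -1)
  -> stationarity FAILS
Primal feasibility (all g_i <= 0): OK
Dual feasibility (all lambda_i >= 0): OK
Complementary slackness (lambda_i * g_i(x) = 0 for all i): OK

Verdict: the first failing condition is stationarity -> stat.

stat


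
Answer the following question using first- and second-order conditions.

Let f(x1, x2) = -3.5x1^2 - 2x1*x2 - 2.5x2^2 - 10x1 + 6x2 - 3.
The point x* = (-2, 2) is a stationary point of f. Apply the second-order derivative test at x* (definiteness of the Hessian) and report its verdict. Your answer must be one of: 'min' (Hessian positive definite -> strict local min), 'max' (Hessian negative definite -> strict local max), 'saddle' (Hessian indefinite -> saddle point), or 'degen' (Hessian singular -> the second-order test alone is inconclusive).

Compute the Hessian H = grad^2 f:
  H = [[-7, -2], [-2, -5]]
Verify stationarity: grad f(x*) = H x* + g = (0, 0).
Eigenvalues of H: -8.2361, -3.7639.
Both eigenvalues < 0, so H is negative definite -> x* is a strict local max.

max


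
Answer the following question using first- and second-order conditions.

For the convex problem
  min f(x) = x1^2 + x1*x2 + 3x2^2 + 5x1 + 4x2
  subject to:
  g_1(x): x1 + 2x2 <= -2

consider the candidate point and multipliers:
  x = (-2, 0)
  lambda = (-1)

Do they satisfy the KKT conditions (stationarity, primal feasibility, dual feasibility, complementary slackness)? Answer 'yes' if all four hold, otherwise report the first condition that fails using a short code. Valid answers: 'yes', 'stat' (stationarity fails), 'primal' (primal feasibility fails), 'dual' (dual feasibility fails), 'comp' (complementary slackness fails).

Gradient of f: grad f(x) = Q x + c = (1, 2)
Constraint values g_i(x) = a_i^T x - b_i:
  g_1((-2, 0)) = 0
Stationarity residual: grad f(x) + sum_i lambda_i a_i = (0, 0)
  -> stationarity OK
Primal feasibility (all g_i <= 0): OK
Dual feasibility (all lambda_i >= 0): FAILS
Complementary slackness (lambda_i * g_i(x) = 0 for all i): OK

Verdict: the first failing condition is dual_feasibility -> dual.

dual


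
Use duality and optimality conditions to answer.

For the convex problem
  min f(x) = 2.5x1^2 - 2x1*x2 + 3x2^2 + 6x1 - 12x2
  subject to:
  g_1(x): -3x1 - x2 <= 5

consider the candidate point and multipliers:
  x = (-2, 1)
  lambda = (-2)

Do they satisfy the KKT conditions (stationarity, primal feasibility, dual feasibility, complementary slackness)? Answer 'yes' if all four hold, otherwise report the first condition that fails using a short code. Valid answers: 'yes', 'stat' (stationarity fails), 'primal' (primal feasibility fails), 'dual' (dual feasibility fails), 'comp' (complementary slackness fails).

Gradient of f: grad f(x) = Q x + c = (-6, -2)
Constraint values g_i(x) = a_i^T x - b_i:
  g_1((-2, 1)) = 0
Stationarity residual: grad f(x) + sum_i lambda_i a_i = (0, 0)
  -> stationarity OK
Primal feasibility (all g_i <= 0): OK
Dual feasibility (all lambda_i >= 0): FAILS
Complementary slackness (lambda_i * g_i(x) = 0 for all i): OK

Verdict: the first failing condition is dual_feasibility -> dual.

dual


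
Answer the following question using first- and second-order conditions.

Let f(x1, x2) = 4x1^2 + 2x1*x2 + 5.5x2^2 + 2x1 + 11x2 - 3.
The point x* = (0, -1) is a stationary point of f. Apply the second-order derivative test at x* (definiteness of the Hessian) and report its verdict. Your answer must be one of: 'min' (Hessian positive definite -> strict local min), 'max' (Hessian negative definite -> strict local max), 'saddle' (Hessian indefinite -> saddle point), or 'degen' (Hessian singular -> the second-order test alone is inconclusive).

Compute the Hessian H = grad^2 f:
  H = [[8, 2], [2, 11]]
Verify stationarity: grad f(x*) = H x* + g = (0, 0).
Eigenvalues of H: 7, 12.
Both eigenvalues > 0, so H is positive definite -> x* is a strict local min.

min


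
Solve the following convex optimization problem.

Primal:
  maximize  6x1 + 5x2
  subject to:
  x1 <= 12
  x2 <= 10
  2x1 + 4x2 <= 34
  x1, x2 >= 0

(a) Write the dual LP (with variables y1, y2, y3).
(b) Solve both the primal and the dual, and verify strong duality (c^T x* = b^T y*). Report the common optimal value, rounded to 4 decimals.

The standard primal-dual pair for 'max c^T x s.t. A x <= b, x >= 0' is:
  Dual:  min b^T y  s.t.  A^T y >= c,  y >= 0.

So the dual LP is:
  minimize  12y1 + 10y2 + 34y3
  subject to:
    y1 + 2y3 >= 6
    y2 + 4y3 >= 5
    y1, y2, y3 >= 0

Solving the primal: x* = (12, 2.5).
  primal value c^T x* = 84.5.
Solving the dual: y* = (3.5, 0, 1.25).
  dual value b^T y* = 84.5.
Strong duality: c^T x* = b^T y*. Confirmed.

84.5


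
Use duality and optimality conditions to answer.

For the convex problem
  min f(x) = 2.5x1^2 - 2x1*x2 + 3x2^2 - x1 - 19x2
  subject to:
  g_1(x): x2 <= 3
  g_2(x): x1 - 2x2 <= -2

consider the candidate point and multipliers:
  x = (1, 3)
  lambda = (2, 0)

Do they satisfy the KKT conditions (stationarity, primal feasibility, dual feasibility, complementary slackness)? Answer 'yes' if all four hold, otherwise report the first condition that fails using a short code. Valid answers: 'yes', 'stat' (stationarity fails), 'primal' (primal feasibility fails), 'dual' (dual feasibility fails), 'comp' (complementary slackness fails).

Gradient of f: grad f(x) = Q x + c = (-2, -3)
Constraint values g_i(x) = a_i^T x - b_i:
  g_1((1, 3)) = 0
  g_2((1, 3)) = -3
Stationarity residual: grad f(x) + sum_i lambda_i a_i = (-2, -1)
  -> stationarity FAILS
Primal feasibility (all g_i <= 0): OK
Dual feasibility (all lambda_i >= 0): OK
Complementary slackness (lambda_i * g_i(x) = 0 for all i): OK

Verdict: the first failing condition is stationarity -> stat.

stat


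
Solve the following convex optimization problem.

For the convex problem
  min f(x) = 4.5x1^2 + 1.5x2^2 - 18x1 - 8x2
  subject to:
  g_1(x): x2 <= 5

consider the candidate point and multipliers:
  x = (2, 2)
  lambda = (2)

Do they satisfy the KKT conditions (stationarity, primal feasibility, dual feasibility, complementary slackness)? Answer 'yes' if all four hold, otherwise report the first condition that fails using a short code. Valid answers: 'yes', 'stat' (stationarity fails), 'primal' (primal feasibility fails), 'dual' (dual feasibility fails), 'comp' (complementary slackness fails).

Gradient of f: grad f(x) = Q x + c = (0, -2)
Constraint values g_i(x) = a_i^T x - b_i:
  g_1((2, 2)) = -3
Stationarity residual: grad f(x) + sum_i lambda_i a_i = (0, 0)
  -> stationarity OK
Primal feasibility (all g_i <= 0): OK
Dual feasibility (all lambda_i >= 0): OK
Complementary slackness (lambda_i * g_i(x) = 0 for all i): FAILS

Verdict: the first failing condition is complementary_slackness -> comp.

comp


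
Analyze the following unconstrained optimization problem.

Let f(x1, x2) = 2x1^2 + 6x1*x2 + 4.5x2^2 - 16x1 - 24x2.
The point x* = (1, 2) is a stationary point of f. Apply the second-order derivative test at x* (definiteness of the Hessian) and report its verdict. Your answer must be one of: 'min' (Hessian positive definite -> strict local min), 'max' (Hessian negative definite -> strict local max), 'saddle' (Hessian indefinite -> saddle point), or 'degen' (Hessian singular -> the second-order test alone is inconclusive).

Compute the Hessian H = grad^2 f:
  H = [[4, 6], [6, 9]]
Verify stationarity: grad f(x*) = H x* + g = (0, 0).
Eigenvalues of H: 0, 13.
H has a zero eigenvalue (singular; positive semidefinite but not definite), so H is neither positive definite, negative definite, nor indefinite. The second-order test alone is inconclusive -> degen.
(Indeed, f is constant along the null direction of H through x*, so x* is not a strict local extremum.)

degen


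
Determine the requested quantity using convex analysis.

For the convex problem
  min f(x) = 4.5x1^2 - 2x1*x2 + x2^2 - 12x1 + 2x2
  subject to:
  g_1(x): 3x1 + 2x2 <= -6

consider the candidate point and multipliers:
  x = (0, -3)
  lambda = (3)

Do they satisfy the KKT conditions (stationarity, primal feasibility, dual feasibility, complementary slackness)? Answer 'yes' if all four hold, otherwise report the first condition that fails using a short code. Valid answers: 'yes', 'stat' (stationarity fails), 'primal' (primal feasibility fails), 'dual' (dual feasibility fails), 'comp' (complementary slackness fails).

Gradient of f: grad f(x) = Q x + c = (-6, -4)
Constraint values g_i(x) = a_i^T x - b_i:
  g_1((0, -3)) = 0
Stationarity residual: grad f(x) + sum_i lambda_i a_i = (3, 2)
  -> stationarity FAILS
Primal feasibility (all g_i <= 0): OK
Dual feasibility (all lambda_i >= 0): OK
Complementary slackness (lambda_i * g_i(x) = 0 for all i): OK

Verdict: the first failing condition is stationarity -> stat.

stat


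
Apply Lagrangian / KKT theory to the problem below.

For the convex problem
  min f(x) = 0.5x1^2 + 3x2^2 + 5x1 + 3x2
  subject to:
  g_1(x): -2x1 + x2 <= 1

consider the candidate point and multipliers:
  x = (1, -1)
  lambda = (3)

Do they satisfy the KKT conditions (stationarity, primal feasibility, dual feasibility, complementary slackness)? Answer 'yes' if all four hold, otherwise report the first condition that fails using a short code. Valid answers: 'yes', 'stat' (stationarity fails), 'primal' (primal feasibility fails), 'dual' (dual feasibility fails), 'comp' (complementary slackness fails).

Gradient of f: grad f(x) = Q x + c = (6, -3)
Constraint values g_i(x) = a_i^T x - b_i:
  g_1((1, -1)) = -4
Stationarity residual: grad f(x) + sum_i lambda_i a_i = (0, 0)
  -> stationarity OK
Primal feasibility (all g_i <= 0): OK
Dual feasibility (all lambda_i >= 0): OK
Complementary slackness (lambda_i * g_i(x) = 0 for all i): FAILS

Verdict: the first failing condition is complementary_slackness -> comp.

comp


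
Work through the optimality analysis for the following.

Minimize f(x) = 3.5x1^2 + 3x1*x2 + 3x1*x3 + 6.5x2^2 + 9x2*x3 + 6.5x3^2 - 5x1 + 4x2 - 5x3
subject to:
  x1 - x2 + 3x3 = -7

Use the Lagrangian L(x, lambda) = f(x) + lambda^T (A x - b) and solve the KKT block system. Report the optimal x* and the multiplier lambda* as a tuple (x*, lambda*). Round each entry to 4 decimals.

Form the Lagrangian:
  L(x, lambda) = (1/2) x^T Q x + c^T x + lambda^T (A x - b)
Stationarity (grad_x L = 0): Q x + c + A^T lambda = 0.
Primal feasibility: A x = b.

This gives the KKT block system:
  [ Q   A^T ] [ x     ]   [-c ]
  [ A    0  ] [ lambda ] = [ b ]

Solving the linear system:
  x*      = (0.1318, 1.4105, -1.9071)
  lambda* = (5.5676)
  f(x*)   = 26.7458

x* = (0.1318, 1.4105, -1.9071), lambda* = (5.5676)


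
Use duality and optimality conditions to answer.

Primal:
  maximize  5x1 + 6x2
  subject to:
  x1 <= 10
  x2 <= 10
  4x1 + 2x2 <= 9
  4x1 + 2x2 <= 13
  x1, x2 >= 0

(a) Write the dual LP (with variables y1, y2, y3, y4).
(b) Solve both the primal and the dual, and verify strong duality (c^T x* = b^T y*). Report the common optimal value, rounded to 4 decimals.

The standard primal-dual pair for 'max c^T x s.t. A x <= b, x >= 0' is:
  Dual:  min b^T y  s.t.  A^T y >= c,  y >= 0.

So the dual LP is:
  minimize  10y1 + 10y2 + 9y3 + 13y4
  subject to:
    y1 + 4y3 + 4y4 >= 5
    y2 + 2y3 + 2y4 >= 6
    y1, y2, y3, y4 >= 0

Solving the primal: x* = (0, 4.5).
  primal value c^T x* = 27.
Solving the dual: y* = (0, 0, 3, 0).
  dual value b^T y* = 27.
Strong duality: c^T x* = b^T y*. Confirmed.

27


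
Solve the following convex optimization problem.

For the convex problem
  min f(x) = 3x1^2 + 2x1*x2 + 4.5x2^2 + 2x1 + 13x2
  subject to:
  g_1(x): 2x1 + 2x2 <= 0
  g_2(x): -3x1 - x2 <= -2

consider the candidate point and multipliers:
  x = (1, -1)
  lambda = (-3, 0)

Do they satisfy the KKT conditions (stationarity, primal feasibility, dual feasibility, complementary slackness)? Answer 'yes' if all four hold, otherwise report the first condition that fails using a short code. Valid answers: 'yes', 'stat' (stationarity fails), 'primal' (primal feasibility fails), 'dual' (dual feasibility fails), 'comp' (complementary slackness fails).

Gradient of f: grad f(x) = Q x + c = (6, 6)
Constraint values g_i(x) = a_i^T x - b_i:
  g_1((1, -1)) = 0
  g_2((1, -1)) = 0
Stationarity residual: grad f(x) + sum_i lambda_i a_i = (0, 0)
  -> stationarity OK
Primal feasibility (all g_i <= 0): OK
Dual feasibility (all lambda_i >= 0): FAILS
Complementary slackness (lambda_i * g_i(x) = 0 for all i): OK

Verdict: the first failing condition is dual_feasibility -> dual.

dual


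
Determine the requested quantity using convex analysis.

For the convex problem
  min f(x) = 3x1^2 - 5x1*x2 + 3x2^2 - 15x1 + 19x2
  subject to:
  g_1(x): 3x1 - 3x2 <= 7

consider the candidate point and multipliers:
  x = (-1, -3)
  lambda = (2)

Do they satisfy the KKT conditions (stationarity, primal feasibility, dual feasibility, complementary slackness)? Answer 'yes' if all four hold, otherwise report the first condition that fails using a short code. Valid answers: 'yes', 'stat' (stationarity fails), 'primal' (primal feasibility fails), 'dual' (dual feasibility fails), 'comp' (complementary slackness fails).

Gradient of f: grad f(x) = Q x + c = (-6, 6)
Constraint values g_i(x) = a_i^T x - b_i:
  g_1((-1, -3)) = -1
Stationarity residual: grad f(x) + sum_i lambda_i a_i = (0, 0)
  -> stationarity OK
Primal feasibility (all g_i <= 0): OK
Dual feasibility (all lambda_i >= 0): OK
Complementary slackness (lambda_i * g_i(x) = 0 for all i): FAILS

Verdict: the first failing condition is complementary_slackness -> comp.

comp


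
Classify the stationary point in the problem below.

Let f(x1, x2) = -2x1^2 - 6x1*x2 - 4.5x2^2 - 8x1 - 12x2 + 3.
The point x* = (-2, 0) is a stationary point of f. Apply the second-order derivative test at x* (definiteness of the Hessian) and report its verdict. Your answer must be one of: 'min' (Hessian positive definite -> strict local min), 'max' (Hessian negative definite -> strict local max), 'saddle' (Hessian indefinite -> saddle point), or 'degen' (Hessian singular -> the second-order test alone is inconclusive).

Compute the Hessian H = grad^2 f:
  H = [[-4, -6], [-6, -9]]
Verify stationarity: grad f(x*) = H x* + g = (0, 0).
Eigenvalues of H: -13, 0.
H has a zero eigenvalue (singular; negative semidefinite but not definite), so H is neither positive definite, negative definite, nor indefinite. The second-order test alone is inconclusive -> degen.
(Indeed, f is constant along the null direction of H through x*, so x* is not a strict local extremum.)

degen


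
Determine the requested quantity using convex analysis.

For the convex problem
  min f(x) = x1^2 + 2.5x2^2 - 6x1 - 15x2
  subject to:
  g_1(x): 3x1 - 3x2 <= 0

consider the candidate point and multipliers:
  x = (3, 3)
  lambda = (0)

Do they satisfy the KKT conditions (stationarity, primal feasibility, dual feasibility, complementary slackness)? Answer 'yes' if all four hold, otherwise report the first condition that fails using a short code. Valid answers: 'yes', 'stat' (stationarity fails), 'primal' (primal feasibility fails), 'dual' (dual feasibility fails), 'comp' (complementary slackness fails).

Gradient of f: grad f(x) = Q x + c = (0, 0)
Constraint values g_i(x) = a_i^T x - b_i:
  g_1((3, 3)) = 0
Stationarity residual: grad f(x) + sum_i lambda_i a_i = (0, 0)
  -> stationarity OK
Primal feasibility (all g_i <= 0): OK
Dual feasibility (all lambda_i >= 0): OK
Complementary slackness (lambda_i * g_i(x) = 0 for all i): OK

Verdict: yes, KKT holds.

yes


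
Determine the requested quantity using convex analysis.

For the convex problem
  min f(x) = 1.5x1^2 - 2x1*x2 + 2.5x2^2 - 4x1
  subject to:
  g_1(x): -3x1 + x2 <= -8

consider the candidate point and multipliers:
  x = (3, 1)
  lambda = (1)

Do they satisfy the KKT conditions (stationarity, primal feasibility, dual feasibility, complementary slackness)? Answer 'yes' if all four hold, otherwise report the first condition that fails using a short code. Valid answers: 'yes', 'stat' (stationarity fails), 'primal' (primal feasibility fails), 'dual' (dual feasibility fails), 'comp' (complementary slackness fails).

Gradient of f: grad f(x) = Q x + c = (3, -1)
Constraint values g_i(x) = a_i^T x - b_i:
  g_1((3, 1)) = 0
Stationarity residual: grad f(x) + sum_i lambda_i a_i = (0, 0)
  -> stationarity OK
Primal feasibility (all g_i <= 0): OK
Dual feasibility (all lambda_i >= 0): OK
Complementary slackness (lambda_i * g_i(x) = 0 for all i): OK

Verdict: yes, KKT holds.

yes


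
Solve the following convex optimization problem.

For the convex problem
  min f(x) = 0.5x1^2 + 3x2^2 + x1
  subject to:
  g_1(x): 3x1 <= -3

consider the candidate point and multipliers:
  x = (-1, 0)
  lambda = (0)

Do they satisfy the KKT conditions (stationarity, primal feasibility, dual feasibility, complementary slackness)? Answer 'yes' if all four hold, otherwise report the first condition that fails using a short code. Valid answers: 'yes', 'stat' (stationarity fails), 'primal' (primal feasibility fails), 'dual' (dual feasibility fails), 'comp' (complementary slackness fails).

Gradient of f: grad f(x) = Q x + c = (0, 0)
Constraint values g_i(x) = a_i^T x - b_i:
  g_1((-1, 0)) = 0
Stationarity residual: grad f(x) + sum_i lambda_i a_i = (0, 0)
  -> stationarity OK
Primal feasibility (all g_i <= 0): OK
Dual feasibility (all lambda_i >= 0): OK
Complementary slackness (lambda_i * g_i(x) = 0 for all i): OK

Verdict: yes, KKT holds.

yes


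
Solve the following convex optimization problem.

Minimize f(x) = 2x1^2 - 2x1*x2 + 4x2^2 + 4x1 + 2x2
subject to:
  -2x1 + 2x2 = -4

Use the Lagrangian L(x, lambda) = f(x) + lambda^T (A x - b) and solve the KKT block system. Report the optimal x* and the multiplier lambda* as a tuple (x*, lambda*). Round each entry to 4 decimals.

Form the Lagrangian:
  L(x, lambda) = (1/2) x^T Q x + c^T x + lambda^T (A x - b)
Stationarity (grad_x L = 0): Q x + c + A^T lambda = 0.
Primal feasibility: A x = b.

This gives the KKT block system:
  [ Q   A^T ] [ x     ]   [-c ]
  [ A    0  ] [ lambda ] = [ b ]

Solving the linear system:
  x*      = (0.75, -1.25)
  lambda* = (4.75)
  f(x*)   = 9.75

x* = (0.75, -1.25), lambda* = (4.75)


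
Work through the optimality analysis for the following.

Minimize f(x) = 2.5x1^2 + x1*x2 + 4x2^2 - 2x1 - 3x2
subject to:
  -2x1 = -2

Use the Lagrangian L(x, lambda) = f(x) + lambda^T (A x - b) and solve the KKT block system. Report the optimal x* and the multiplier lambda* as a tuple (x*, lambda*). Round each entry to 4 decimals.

Form the Lagrangian:
  L(x, lambda) = (1/2) x^T Q x + c^T x + lambda^T (A x - b)
Stationarity (grad_x L = 0): Q x + c + A^T lambda = 0.
Primal feasibility: A x = b.

This gives the KKT block system:
  [ Q   A^T ] [ x     ]   [-c ]
  [ A    0  ] [ lambda ] = [ b ]

Solving the linear system:
  x*      = (1, 0.25)
  lambda* = (1.625)
  f(x*)   = 0.25

x* = (1, 0.25), lambda* = (1.625)


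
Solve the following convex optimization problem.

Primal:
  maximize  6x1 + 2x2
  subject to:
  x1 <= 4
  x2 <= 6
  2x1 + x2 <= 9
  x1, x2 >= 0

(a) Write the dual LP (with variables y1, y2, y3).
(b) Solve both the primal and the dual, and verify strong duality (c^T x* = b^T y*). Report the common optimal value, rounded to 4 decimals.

The standard primal-dual pair for 'max c^T x s.t. A x <= b, x >= 0' is:
  Dual:  min b^T y  s.t.  A^T y >= c,  y >= 0.

So the dual LP is:
  minimize  4y1 + 6y2 + 9y3
  subject to:
    y1 + 2y3 >= 6
    y2 + y3 >= 2
    y1, y2, y3 >= 0

Solving the primal: x* = (4, 1).
  primal value c^T x* = 26.
Solving the dual: y* = (2, 0, 2).
  dual value b^T y* = 26.
Strong duality: c^T x* = b^T y*. Confirmed.

26


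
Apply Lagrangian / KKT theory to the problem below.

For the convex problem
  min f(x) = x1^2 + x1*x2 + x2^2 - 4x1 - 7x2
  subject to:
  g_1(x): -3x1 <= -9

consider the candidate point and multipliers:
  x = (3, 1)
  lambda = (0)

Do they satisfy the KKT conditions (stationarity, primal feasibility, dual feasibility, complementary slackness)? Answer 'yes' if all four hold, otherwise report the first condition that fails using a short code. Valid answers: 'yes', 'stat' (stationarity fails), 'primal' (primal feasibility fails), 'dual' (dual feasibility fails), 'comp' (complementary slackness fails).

Gradient of f: grad f(x) = Q x + c = (3, -2)
Constraint values g_i(x) = a_i^T x - b_i:
  g_1((3, 1)) = 0
Stationarity residual: grad f(x) + sum_i lambda_i a_i = (3, -2)
  -> stationarity FAILS
Primal feasibility (all g_i <= 0): OK
Dual feasibility (all lambda_i >= 0): OK
Complementary slackness (lambda_i * g_i(x) = 0 for all i): OK

Verdict: the first failing condition is stationarity -> stat.

stat


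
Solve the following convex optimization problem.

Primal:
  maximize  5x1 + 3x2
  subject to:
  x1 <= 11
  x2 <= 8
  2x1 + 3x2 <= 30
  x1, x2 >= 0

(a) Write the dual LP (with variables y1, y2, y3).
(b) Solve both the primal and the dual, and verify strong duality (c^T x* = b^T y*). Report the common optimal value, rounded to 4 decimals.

The standard primal-dual pair for 'max c^T x s.t. A x <= b, x >= 0' is:
  Dual:  min b^T y  s.t.  A^T y >= c,  y >= 0.

So the dual LP is:
  minimize  11y1 + 8y2 + 30y3
  subject to:
    y1 + 2y3 >= 5
    y2 + 3y3 >= 3
    y1, y2, y3 >= 0

Solving the primal: x* = (11, 2.6667).
  primal value c^T x* = 63.
Solving the dual: y* = (3, 0, 1).
  dual value b^T y* = 63.
Strong duality: c^T x* = b^T y*. Confirmed.

63


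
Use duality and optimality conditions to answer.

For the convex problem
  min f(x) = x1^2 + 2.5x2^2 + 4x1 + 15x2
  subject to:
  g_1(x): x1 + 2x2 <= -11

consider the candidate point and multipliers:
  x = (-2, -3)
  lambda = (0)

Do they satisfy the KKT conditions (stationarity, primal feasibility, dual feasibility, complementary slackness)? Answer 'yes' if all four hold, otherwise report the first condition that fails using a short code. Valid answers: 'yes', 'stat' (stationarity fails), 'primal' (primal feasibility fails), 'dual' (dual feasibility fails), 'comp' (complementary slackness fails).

Gradient of f: grad f(x) = Q x + c = (0, 0)
Constraint values g_i(x) = a_i^T x - b_i:
  g_1((-2, -3)) = 3
Stationarity residual: grad f(x) + sum_i lambda_i a_i = (0, 0)
  -> stationarity OK
Primal feasibility (all g_i <= 0): FAILS
Dual feasibility (all lambda_i >= 0): OK
Complementary slackness (lambda_i * g_i(x) = 0 for all i): OK

Verdict: the first failing condition is primal_feasibility -> primal.

primal


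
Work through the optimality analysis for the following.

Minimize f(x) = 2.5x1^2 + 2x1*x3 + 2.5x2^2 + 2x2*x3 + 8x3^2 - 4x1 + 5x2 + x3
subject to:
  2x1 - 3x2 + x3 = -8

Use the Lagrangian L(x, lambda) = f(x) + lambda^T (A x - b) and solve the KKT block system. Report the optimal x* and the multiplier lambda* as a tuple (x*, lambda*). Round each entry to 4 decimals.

Form the Lagrangian:
  L(x, lambda) = (1/2) x^T Q x + c^T x + lambda^T (A x - b)
Stationarity (grad_x L = 0): Q x + c + A^T lambda = 0.
Primal feasibility: A x = b.

This gives the KKT block system:
  [ Q   A^T ] [ x     ]   [-c ]
  [ A    0  ] [ lambda ] = [ b ]

Solving the linear system:
  x*      = (-0.8386, 1.9452, -0.4873)
  lambda* = (4.5838)
  f(x*)   = 24.6315

x* = (-0.8386, 1.9452, -0.4873), lambda* = (4.5838)


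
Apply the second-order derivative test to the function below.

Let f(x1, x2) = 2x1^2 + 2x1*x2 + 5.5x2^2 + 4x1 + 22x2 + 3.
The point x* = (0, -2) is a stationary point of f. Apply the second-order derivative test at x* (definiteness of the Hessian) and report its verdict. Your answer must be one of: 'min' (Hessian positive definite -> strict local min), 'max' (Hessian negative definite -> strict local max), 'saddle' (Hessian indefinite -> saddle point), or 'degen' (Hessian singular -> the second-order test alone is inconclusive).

Compute the Hessian H = grad^2 f:
  H = [[4, 2], [2, 11]]
Verify stationarity: grad f(x*) = H x* + g = (0, 0).
Eigenvalues of H: 3.4689, 11.5311.
Both eigenvalues > 0, so H is positive definite -> x* is a strict local min.

min


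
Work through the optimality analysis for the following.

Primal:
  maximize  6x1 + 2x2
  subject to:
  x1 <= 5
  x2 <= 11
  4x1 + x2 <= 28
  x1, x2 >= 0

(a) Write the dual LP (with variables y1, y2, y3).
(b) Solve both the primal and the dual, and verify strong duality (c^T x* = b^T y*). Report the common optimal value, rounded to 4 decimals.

The standard primal-dual pair for 'max c^T x s.t. A x <= b, x >= 0' is:
  Dual:  min b^T y  s.t.  A^T y >= c,  y >= 0.

So the dual LP is:
  minimize  5y1 + 11y2 + 28y3
  subject to:
    y1 + 4y3 >= 6
    y2 + y3 >= 2
    y1, y2, y3 >= 0

Solving the primal: x* = (4.25, 11).
  primal value c^T x* = 47.5.
Solving the dual: y* = (0, 0.5, 1.5).
  dual value b^T y* = 47.5.
Strong duality: c^T x* = b^T y*. Confirmed.

47.5


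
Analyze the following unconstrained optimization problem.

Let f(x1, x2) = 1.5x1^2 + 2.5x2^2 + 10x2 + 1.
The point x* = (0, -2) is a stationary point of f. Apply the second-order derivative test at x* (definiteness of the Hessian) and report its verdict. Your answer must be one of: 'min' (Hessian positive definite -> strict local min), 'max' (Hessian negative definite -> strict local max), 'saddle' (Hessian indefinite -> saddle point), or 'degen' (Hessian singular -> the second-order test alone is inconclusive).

Compute the Hessian H = grad^2 f:
  H = [[3, 0], [0, 5]]
Verify stationarity: grad f(x*) = H x* + g = (0, 0).
Eigenvalues of H: 3, 5.
Both eigenvalues > 0, so H is positive definite -> x* is a strict local min.

min


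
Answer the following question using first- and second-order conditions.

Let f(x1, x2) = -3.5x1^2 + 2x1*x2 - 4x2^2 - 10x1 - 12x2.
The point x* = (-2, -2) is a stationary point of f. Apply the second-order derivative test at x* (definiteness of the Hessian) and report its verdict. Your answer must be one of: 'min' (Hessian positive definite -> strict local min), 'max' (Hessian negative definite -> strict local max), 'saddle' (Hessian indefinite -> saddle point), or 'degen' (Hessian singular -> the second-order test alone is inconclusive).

Compute the Hessian H = grad^2 f:
  H = [[-7, 2], [2, -8]]
Verify stationarity: grad f(x*) = H x* + g = (0, 0).
Eigenvalues of H: -9.5616, -5.4384.
Both eigenvalues < 0, so H is negative definite -> x* is a strict local max.

max


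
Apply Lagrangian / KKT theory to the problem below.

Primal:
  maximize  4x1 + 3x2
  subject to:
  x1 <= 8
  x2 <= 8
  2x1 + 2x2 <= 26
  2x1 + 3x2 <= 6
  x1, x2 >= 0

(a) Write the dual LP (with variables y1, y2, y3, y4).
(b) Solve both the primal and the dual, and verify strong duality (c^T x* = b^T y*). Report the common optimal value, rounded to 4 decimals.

The standard primal-dual pair for 'max c^T x s.t. A x <= b, x >= 0' is:
  Dual:  min b^T y  s.t.  A^T y >= c,  y >= 0.

So the dual LP is:
  minimize  8y1 + 8y2 + 26y3 + 6y4
  subject to:
    y1 + 2y3 + 2y4 >= 4
    y2 + 2y3 + 3y4 >= 3
    y1, y2, y3, y4 >= 0

Solving the primal: x* = (3, 0).
  primal value c^T x* = 12.
Solving the dual: y* = (0, 0, 0, 2).
  dual value b^T y* = 12.
Strong duality: c^T x* = b^T y*. Confirmed.

12


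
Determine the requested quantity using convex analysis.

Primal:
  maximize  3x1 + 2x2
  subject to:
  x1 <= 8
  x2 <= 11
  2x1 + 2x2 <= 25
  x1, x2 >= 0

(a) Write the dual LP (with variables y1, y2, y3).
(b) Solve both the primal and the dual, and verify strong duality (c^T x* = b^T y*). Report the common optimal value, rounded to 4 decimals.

The standard primal-dual pair for 'max c^T x s.t. A x <= b, x >= 0' is:
  Dual:  min b^T y  s.t.  A^T y >= c,  y >= 0.

So the dual LP is:
  minimize  8y1 + 11y2 + 25y3
  subject to:
    y1 + 2y3 >= 3
    y2 + 2y3 >= 2
    y1, y2, y3 >= 0

Solving the primal: x* = (8, 4.5).
  primal value c^T x* = 33.
Solving the dual: y* = (1, 0, 1).
  dual value b^T y* = 33.
Strong duality: c^T x* = b^T y*. Confirmed.

33


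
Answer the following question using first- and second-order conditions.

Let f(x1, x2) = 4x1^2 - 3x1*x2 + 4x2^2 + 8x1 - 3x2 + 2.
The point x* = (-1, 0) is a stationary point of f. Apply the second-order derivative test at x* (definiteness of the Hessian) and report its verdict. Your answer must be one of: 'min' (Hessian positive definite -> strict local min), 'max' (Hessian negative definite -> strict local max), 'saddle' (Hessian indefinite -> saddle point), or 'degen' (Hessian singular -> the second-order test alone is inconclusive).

Compute the Hessian H = grad^2 f:
  H = [[8, -3], [-3, 8]]
Verify stationarity: grad f(x*) = H x* + g = (0, 0).
Eigenvalues of H: 5, 11.
Both eigenvalues > 0, so H is positive definite -> x* is a strict local min.

min


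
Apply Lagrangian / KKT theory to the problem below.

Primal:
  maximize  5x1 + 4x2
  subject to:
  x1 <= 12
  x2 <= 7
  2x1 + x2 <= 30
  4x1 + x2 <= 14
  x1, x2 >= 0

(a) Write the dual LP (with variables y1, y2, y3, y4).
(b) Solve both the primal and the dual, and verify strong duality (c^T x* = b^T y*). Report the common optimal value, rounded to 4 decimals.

The standard primal-dual pair for 'max c^T x s.t. A x <= b, x >= 0' is:
  Dual:  min b^T y  s.t.  A^T y >= c,  y >= 0.

So the dual LP is:
  minimize  12y1 + 7y2 + 30y3 + 14y4
  subject to:
    y1 + 2y3 + 4y4 >= 5
    y2 + y3 + y4 >= 4
    y1, y2, y3, y4 >= 0

Solving the primal: x* = (1.75, 7).
  primal value c^T x* = 36.75.
Solving the dual: y* = (0, 2.75, 0, 1.25).
  dual value b^T y* = 36.75.
Strong duality: c^T x* = b^T y*. Confirmed.

36.75


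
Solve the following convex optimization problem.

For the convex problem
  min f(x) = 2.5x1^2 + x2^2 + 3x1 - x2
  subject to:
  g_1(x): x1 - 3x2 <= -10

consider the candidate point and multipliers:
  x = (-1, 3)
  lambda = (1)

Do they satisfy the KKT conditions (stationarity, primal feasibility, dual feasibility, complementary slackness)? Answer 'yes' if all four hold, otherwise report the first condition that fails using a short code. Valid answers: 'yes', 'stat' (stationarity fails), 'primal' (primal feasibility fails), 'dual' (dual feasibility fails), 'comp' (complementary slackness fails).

Gradient of f: grad f(x) = Q x + c = (-2, 5)
Constraint values g_i(x) = a_i^T x - b_i:
  g_1((-1, 3)) = 0
Stationarity residual: grad f(x) + sum_i lambda_i a_i = (-1, 2)
  -> stationarity FAILS
Primal feasibility (all g_i <= 0): OK
Dual feasibility (all lambda_i >= 0): OK
Complementary slackness (lambda_i * g_i(x) = 0 for all i): OK

Verdict: the first failing condition is stationarity -> stat.

stat


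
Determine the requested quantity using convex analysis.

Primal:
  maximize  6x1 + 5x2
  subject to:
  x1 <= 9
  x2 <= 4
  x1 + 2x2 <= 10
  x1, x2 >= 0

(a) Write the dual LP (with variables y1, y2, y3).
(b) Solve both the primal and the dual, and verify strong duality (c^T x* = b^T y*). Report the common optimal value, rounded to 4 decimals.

The standard primal-dual pair for 'max c^T x s.t. A x <= b, x >= 0' is:
  Dual:  min b^T y  s.t.  A^T y >= c,  y >= 0.

So the dual LP is:
  minimize  9y1 + 4y2 + 10y3
  subject to:
    y1 + y3 >= 6
    y2 + 2y3 >= 5
    y1, y2, y3 >= 0

Solving the primal: x* = (9, 0.5).
  primal value c^T x* = 56.5.
Solving the dual: y* = (3.5, 0, 2.5).
  dual value b^T y* = 56.5.
Strong duality: c^T x* = b^T y*. Confirmed.

56.5


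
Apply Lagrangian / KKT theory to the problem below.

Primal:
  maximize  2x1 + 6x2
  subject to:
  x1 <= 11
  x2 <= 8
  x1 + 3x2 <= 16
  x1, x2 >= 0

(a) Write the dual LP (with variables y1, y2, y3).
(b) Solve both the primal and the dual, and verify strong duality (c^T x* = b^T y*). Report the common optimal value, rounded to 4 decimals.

The standard primal-dual pair for 'max c^T x s.t. A x <= b, x >= 0' is:
  Dual:  min b^T y  s.t.  A^T y >= c,  y >= 0.

So the dual LP is:
  minimize  11y1 + 8y2 + 16y3
  subject to:
    y1 + y3 >= 2
    y2 + 3y3 >= 6
    y1, y2, y3 >= 0

Solving the primal: x* = (0, 5.3333).
  primal value c^T x* = 32.
Solving the dual: y* = (0, 0, 2).
  dual value b^T y* = 32.
Strong duality: c^T x* = b^T y*. Confirmed.

32


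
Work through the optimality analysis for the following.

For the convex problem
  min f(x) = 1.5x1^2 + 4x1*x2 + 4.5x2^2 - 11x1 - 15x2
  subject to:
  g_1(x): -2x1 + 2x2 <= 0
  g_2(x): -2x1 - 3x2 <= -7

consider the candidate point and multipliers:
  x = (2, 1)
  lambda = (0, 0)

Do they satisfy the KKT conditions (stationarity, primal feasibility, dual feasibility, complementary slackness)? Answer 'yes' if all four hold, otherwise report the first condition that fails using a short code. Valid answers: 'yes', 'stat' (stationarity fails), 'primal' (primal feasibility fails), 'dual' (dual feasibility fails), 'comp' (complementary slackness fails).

Gradient of f: grad f(x) = Q x + c = (-1, 2)
Constraint values g_i(x) = a_i^T x - b_i:
  g_1((2, 1)) = -2
  g_2((2, 1)) = 0
Stationarity residual: grad f(x) + sum_i lambda_i a_i = (-1, 2)
  -> stationarity FAILS
Primal feasibility (all g_i <= 0): OK
Dual feasibility (all lambda_i >= 0): OK
Complementary slackness (lambda_i * g_i(x) = 0 for all i): OK

Verdict: the first failing condition is stationarity -> stat.

stat


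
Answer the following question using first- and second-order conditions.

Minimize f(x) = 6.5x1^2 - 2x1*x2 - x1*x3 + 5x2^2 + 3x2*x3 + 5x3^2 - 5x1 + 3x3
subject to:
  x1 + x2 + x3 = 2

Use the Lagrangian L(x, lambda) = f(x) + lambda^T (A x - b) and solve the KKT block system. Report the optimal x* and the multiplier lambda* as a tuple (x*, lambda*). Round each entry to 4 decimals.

Form the Lagrangian:
  L(x, lambda) = (1/2) x^T Q x + c^T x + lambda^T (A x - b)
Stationarity (grad_x L = 0): Q x + c + A^T lambda = 0.
Primal feasibility: A x = b.

This gives the KKT block system:
  [ Q   A^T ] [ x     ]   [-c ]
  [ A    0  ] [ lambda ] = [ b ]

Solving the linear system:
  x*      = (1.0127, 0.7803, 0.207)
  lambda* = (-6.3981)
  f(x*)   = 4.1768

x* = (1.0127, 0.7803, 0.207), lambda* = (-6.3981)


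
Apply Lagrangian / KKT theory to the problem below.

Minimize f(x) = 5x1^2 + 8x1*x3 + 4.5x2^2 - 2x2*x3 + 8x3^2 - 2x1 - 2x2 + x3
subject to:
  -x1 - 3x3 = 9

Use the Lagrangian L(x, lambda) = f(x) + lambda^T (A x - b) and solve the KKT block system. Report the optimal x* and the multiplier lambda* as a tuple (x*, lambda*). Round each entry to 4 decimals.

Form the Lagrangian:
  L(x, lambda) = (1/2) x^T Q x + c^T x + lambda^T (A x - b)
Stationarity (grad_x L = 0): Q x + c + A^T lambda = 0.
Primal feasibility: A x = b.

This gives the KKT block system:
  [ Q   A^T ] [ x     ]   [-c ]
  [ A    0  ] [ lambda ] = [ b ]

Solving the linear system:
  x*      = (1.6622, -0.5676, -3.5541)
  lambda* = (-13.8108)
  f(x*)   = 59.277

x* = (1.6622, -0.5676, -3.5541), lambda* = (-13.8108)


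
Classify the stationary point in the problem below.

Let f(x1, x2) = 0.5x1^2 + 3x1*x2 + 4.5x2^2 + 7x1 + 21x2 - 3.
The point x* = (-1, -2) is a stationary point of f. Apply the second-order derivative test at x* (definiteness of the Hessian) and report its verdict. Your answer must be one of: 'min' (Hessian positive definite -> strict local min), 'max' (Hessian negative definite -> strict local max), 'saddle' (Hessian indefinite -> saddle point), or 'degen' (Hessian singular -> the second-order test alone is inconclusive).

Compute the Hessian H = grad^2 f:
  H = [[1, 3], [3, 9]]
Verify stationarity: grad f(x*) = H x* + g = (0, 0).
Eigenvalues of H: 0, 10.
H has a zero eigenvalue (singular; positive semidefinite but not definite), so H is neither positive definite, negative definite, nor indefinite. The second-order test alone is inconclusive -> degen.
(Indeed, f is constant along the null direction of H through x*, so x* is not a strict local extremum.)

degen


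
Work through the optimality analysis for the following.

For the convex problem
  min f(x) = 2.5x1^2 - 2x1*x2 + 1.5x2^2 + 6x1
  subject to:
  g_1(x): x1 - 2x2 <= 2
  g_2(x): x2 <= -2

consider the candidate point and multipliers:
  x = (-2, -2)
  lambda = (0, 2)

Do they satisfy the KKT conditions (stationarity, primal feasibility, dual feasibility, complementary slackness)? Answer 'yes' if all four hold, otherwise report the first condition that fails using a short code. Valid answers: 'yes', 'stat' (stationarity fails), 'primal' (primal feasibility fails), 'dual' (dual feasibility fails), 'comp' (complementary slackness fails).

Gradient of f: grad f(x) = Q x + c = (0, -2)
Constraint values g_i(x) = a_i^T x - b_i:
  g_1((-2, -2)) = 0
  g_2((-2, -2)) = 0
Stationarity residual: grad f(x) + sum_i lambda_i a_i = (0, 0)
  -> stationarity OK
Primal feasibility (all g_i <= 0): OK
Dual feasibility (all lambda_i >= 0): OK
Complementary slackness (lambda_i * g_i(x) = 0 for all i): OK

Verdict: yes, KKT holds.

yes
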